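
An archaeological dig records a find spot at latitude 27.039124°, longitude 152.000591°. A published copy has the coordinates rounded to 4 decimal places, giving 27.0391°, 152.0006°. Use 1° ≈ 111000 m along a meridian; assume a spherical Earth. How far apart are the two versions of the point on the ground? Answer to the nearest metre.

Δlat = 27.039124 − 27.0391 = +0.000024°; Δlon = 152.000591 − 152.0006 = -0.000009°.
North–south shift: 0.000024 × 111000 = 2.664 m.
E–W at 27.0391°: -0.000009° × 111000 × cos 27.0391° = -0.000009 × 111000 × 0.8907 ≈ -0.889806 m.
Distance: √(2.664² + 0.889806²) ≈ 2.80867 m.

3 metres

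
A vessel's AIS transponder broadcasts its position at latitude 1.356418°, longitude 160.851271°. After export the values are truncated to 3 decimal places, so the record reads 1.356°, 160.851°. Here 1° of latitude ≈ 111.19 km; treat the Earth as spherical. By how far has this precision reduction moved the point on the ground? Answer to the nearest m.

Δlat = 1.356418 − 1.356 = +0.000418°; Δlon = 160.851271 − 160.851 = +0.000271°.
North–south shift: 0.000418 × 111190 = 46.4774 m.
East–west at this latitude: 0.000271° × 111190 × cos 1.356° ≈ 0.000271 × 111159 = 30.1241 m.
Distance: √(46.4774² + 30.1241²) ≈ 55.386 m.

55 m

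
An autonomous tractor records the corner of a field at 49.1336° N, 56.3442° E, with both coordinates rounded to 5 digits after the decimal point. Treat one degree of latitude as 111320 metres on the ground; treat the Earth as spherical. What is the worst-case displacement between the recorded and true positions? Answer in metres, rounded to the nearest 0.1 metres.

0.7 metres

Rounding to 5 decimal places leaves each coordinate within ±5e-06° of the true value.
N–S: 5e-06° × 111320 m/° = 0.5566 m.
East–west component at 49.1336°: 5e-06° × 111320 × cos 49.1336° ≈ 5e-06 × 72836.4 ≈ 0.364182 m.
Worst case both components are at the extreme and orthogonal: √(0.5566² + 0.364182²) ≈ 0.665156 m.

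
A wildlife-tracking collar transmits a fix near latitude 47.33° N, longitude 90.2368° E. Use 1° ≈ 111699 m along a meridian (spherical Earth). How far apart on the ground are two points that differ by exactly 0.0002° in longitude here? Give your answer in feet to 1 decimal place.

0.0002° of longitude at 47.33° is 0.0002 × 111699 × cos 47.33° ≈ 0.0002 × 75706.8 = 15.1414 m.
Converting: 15.1414 m × 3.2808 ft/m ≈ 49.676 ft.

49.7 feet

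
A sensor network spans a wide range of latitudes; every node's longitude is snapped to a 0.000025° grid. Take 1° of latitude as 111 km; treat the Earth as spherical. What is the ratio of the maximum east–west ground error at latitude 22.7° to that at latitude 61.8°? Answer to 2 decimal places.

With a 0.000025° grid the true value lies within half a step, ±0.000025°/2 = ±1.25e-05°, of the stored one.
At 22.7°: 1.25e-05° × 111000 × cos 22.7° = 1.25e-05 × 111000 × 0.9225 ≈ 1.28 m.
Error at 61.8° = 1.25e-05° × 111000 × cos 61.8° ≈ 1.3875 × 0.4726 = 0.65566 m.
Ratio: 1.28 / 0.65566 = cos 22.7° / cos 61.8° ≈ 1.9523.

1.95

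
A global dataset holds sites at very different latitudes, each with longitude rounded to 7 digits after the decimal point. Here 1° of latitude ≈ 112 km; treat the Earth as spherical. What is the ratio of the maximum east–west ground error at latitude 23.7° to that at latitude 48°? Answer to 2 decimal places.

Rounding to 7 decimal places leaves the longitude within ±5e-08° of the true value.
At 23.7°: 5e-08° × 112000 × cos 23.7° = 5e-08 × 112000 × 0.9157 ≈ 0.0051277 m.
Error at 48° = 5e-08° × 112000 × cos 48° ≈ 0.0056 × 0.6691 = 0.0037471 m.
Ratio: 0.0051277 / 0.0037471 = cos 23.7° / cos 48° ≈ 1.3684.

1.37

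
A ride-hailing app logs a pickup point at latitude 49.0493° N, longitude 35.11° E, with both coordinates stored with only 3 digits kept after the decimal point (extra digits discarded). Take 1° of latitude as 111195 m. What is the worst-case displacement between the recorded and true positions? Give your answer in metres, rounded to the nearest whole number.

133 metres

Truncating at 3 decimal places can drop up to a full unit in the last place, so each coordinate may be off by as much as 0.001°.
Latitude error → 0.001 × 111195 = 111.195 m along the meridian.
Longitude error → 0.001 × 111195 × cos 49.0493° = 0.001 × 111195 × 0.6554 ≈ 72.8782 m.
Worst case both components are at the extreme and orthogonal: √(111.195² + 72.8782²) ≈ 132.949 m.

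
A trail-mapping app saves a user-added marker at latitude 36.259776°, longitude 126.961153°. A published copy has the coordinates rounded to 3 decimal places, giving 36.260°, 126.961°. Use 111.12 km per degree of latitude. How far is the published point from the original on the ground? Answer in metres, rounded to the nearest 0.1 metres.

The latitude changed by -0.000224° and the longitude by +0.000153°.
North–south shift: -0.000224 × 111120 = -24.8909 m.
E–W at 36.26°: 0.000153° × 111120 × cos 36.26° = 0.000153 × 111120 × 0.8063 ≈ 13.7089 m.
Hypotenuse of the two orthogonal shifts: √(24.8909² + 13.7089²) = 28.4164 m.

28.4 metres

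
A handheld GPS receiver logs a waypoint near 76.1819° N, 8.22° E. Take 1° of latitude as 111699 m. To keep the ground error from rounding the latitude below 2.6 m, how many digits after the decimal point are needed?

5

One degree of latitude covers 111699 m.
Rounding to N decimal places gives at most 0.5 × 10⁻ᴺ degrees of error, i.e. 0.5 × 10⁻ᴺ × 111699 m.
Setting 55849.5 × 10⁻ᴺ ≤ 2.6 gives 10ᴺ ≥ 2.148e+04, i.e. N ≥ 4.33.
So 5 decimal places suffice (0.558 m); 4 would allow up to 5.58 m.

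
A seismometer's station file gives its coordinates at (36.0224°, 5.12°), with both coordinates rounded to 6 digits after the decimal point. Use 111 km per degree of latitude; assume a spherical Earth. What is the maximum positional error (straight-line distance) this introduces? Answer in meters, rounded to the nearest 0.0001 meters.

Rounding to 6 decimal places leaves each coordinate within ±5e-07° of the true value.
Latitude error → 5e-07 × 111000 = 0.0555 m along the meridian.
E–W at 36.0224°: 5e-07° × 111000 × cos 36.0224° = 5e-07 × 111000 × 0.8088 ≈ 0.0448877 m.
The two errors are perpendicular, so the maximum displacement is √(0.0555² + 0.0448877²) ≈ 0.0713803 m.

0.0714 meters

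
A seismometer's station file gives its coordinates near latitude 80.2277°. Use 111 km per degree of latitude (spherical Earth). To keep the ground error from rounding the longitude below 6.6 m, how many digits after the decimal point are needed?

At 80.2277° one degree of longitude covers 111000 × cos 80.2277° ≈ 111000 × 0.1697 ≈ 18840.4 m.
With N decimal places the half-ulp bound is 0.5·10⁻ᴺ°, or 0.5·10⁻ᴺ × 18840.4 m on the ground.
Setting 9420.19 × 10⁻ᴺ ≤ 6.6 gives 10ᴺ ≥ 1427, i.e. N ≥ 3.15.
So 4 decimal places suffice (0.942 m); 3 would allow up to 9.42 m.

4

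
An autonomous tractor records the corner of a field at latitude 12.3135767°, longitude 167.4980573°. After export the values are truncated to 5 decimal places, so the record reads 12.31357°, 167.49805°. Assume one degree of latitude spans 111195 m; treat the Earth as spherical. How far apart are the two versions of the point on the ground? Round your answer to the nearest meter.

The latitude changed by +0.0000067° and the longitude by +0.0000073°.
N–S: 0.0000067° × 111195 m/° = 0.745007 m.
East–west at this latitude: 0.0000073° × 111195 × cos 12.3136° ≈ 0.0000073 × 108637 = 0.79305 m.
Combined displacement = (0.745007² + 0.79305²)^½ ≈ 1.0881 m.

1 meters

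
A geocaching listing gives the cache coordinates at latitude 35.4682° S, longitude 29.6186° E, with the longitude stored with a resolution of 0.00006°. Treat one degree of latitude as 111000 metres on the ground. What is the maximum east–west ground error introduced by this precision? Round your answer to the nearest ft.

9 ft

With a 0.00006° grid the true value lies within half a step, ±0.00006°/2 = ±3e-05°, of the stored one.
One degree of longitude at 35.4682° is 111000 × cos 35.4682° ≈ 111000 × 0.8144 = 90402.6 m.
Maximum E–W displacement: 3e-05 × 90402.6 = 2.71208 m.
Converting: 2.71208 m × 3.2808 ft/m ≈ 8.8979 ft.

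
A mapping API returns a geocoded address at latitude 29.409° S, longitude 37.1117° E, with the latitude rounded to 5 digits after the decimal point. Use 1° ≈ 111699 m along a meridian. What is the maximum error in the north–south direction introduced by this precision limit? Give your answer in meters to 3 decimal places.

Rounding to 5 decimal places leaves the latitude within ±5e-06° of the true value.
North–south distance: 5e-06° × 111699 m/° = 0.558495 m.

0.558 meters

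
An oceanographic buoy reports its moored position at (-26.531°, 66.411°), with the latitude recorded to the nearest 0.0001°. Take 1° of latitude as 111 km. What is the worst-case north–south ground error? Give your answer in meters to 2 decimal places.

Rounding to 4 decimal places leaves the latitude within ±5e-05° of the true value.
North–south distance: 5e-05° × 111000 m/° = 5.55 m.

5.55 meters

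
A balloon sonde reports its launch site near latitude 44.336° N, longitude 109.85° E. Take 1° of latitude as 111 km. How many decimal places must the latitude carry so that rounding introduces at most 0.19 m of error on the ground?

One degree of latitude covers 111000 m.
N decimal places → at most half a unit in the last place, 0.5 × 10⁻ᴺ° = 111000/2 × 10⁻ᴺ m.
Need 0.5 × 111000 × 10⁻ᴺ ≤ 0.19 → 10⁻ᴺ ≤ 3.423e-06, so N ≥ 5.47.
So 6 decimal places suffice (0.0555 m); 5 would allow up to 0.555 m.

6 decimal places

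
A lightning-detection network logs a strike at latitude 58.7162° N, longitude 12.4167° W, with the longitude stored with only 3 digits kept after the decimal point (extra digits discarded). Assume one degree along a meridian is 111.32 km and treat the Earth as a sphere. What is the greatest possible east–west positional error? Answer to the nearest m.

58 m

Truncating at 3 decimal places can drop up to a full unit in the last place, so the longitude may be off by as much as 0.001°.
Parallels shrink by cos φ, so at 58.7162° a degree of longitude is 111320 × 0.5193 ≈ 57806 m.
So at most 0.001° × 57806 ≈ 57.806 m east–west.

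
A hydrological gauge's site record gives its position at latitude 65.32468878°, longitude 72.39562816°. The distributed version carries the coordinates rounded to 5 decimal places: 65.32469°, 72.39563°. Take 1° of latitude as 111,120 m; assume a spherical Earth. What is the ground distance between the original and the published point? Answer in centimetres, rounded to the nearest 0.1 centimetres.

16.0 centimetres

Δlat = 65.32468878 − 65.32469 = -0.00000122°; Δlon = 72.39562816 − 72.39563 = -0.00000184°.
N–S: -0.00000122° × 111120 m/° = -0.135566 m.
East–west at this latitude: -0.00000184° × 111120 × cos 65.3247° ≈ -0.00000184 × 46389.9 = -0.0853574 m.
Combined displacement = (0.135566² + 0.0853574²)^½ ≈ 0.1602 m.
That is 0.1602 m = 16.02 cm.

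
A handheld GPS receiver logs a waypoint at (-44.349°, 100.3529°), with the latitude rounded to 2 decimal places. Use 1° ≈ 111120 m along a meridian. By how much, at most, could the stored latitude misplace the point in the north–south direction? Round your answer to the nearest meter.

556 meters

Rounding to 2 decimal places leaves the latitude within ±0.005° of the true value.
So the N–S error is at most 0.005 × 111120 = 555.6 m.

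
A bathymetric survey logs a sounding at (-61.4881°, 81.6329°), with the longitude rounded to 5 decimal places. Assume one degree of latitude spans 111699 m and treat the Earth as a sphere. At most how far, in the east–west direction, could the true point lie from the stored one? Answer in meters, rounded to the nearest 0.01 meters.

Rounding to 5 decimal places leaves the longitude within ±5e-06° of the true value.
Parallels shrink by cos φ, so at 61.4881° a degree of longitude is 111699 × 0.4773 ≈ 53318.5 m.
So at most 5e-06° × 53318.5 ≈ 0.266593 m east–west.

0.27 meters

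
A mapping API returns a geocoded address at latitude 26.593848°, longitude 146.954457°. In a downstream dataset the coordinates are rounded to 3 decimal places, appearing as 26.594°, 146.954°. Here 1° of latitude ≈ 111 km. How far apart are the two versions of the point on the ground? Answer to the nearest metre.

The latitude changed by -0.000152° and the longitude by +0.000457°.
N–S: -0.000152° × 111000 m/° = -16.872 m.
East–west at this latitude: 0.000457° × 111000 × cos 26.594° ≈ 0.000457 × 99256.3 = 45.3601 m.
Distance: √(16.872² + 45.3601²) ≈ 48.3964 m.

48 metres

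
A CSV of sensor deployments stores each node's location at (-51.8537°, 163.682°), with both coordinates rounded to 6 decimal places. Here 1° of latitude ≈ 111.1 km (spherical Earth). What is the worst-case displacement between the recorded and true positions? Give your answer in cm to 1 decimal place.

6.5 cm

Rounding to 6 decimal places leaves each coordinate within ±5e-07° of the true value.
North–south component: 5e-07° × 111100 = 0.05555 m.
Longitude error → 5e-07 × 111100 × cos 51.8537° = 5e-07 × 111100 × 0.6177 ≈ 0.0343117 m.
The two errors are perpendicular, so the maximum displacement is √(0.05555² + 0.0343117²) ≈ 0.0652924 m.
That is 0.0652924 m = 6.5292 cm.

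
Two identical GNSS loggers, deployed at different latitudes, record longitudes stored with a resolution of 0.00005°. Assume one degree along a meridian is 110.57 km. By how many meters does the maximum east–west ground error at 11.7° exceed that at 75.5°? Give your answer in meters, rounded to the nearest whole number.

2 meters

With a 0.00005° grid the true value lies within half a step, ±0.00005°/2 = ±2.5e-05°, of the stored one.
Error at 11.7° = 2.5e-05° × 110570 × cos 11.7° ≈ 2.7643 × 0.9792 = 2.7068 m.
Error at 75.5° = 2.5e-05° × 110570 × cos 75.5° ≈ 2.7643 × 0.2504 = 0.69211 m.
Difference: 2.7068 − 0.69211 = 2.0147 m.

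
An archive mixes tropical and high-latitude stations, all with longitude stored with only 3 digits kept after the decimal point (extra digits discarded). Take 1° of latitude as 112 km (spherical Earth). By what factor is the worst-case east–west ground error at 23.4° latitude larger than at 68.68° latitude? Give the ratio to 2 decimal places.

Truncating at 3 decimal places can drop up to a full unit in the last place, so the longitude may be off by as much as 0.001°.
At 23.4°: 0.001° × 112000 × cos 23.4° = 0.001 × 112000 × 0.9178 ≈ 102.79 m.
Error at 68.68° = 0.001° × 112000 × cos 68.68° ≈ 112 × 0.3636 = 40.721 m.
Ratio: 102.79 / 40.721 = cos 23.4° / cos 68.68° ≈ 2.5242.

2.52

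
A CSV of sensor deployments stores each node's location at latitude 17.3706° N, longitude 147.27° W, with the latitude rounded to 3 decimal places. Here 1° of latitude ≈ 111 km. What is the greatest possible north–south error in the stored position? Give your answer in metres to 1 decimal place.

Rounding to 3 decimal places leaves the latitude within ±0.0005° of the true value.
So the N–S error is at most 0.0005 × 111000 = 55.5 m.

55.5 metres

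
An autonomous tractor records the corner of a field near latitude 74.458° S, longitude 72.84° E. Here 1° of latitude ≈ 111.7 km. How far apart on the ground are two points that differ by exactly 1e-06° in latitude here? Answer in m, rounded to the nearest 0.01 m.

0.11 m

1e-06° × 111700 m/° = 0.1117 m.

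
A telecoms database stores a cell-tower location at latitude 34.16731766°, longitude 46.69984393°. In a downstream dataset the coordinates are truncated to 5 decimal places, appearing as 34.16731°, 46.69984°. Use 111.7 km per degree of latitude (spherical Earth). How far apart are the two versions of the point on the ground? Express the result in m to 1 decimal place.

The latitude changed by +0.00000766° and the longitude by +0.00000393°.
North–south shift: 0.00000766 × 111700 = 0.855622 m.
E–W at 34.1673°: 0.00000393° × 111700 × cos 34.1673° = 0.00000393 × 111700 × 0.8274 ≈ 0.363213 m.
Combined displacement = (0.855622² + 0.363213²)^½ ≈ 0.929523 m.

0.9 m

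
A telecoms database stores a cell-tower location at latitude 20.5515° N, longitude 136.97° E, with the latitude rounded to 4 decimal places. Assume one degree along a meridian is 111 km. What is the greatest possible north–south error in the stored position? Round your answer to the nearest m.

6 m

Rounding to 4 decimal places leaves the latitude within ±5e-05° of the true value.
North–south distance: 5e-05° × 111000 m/° = 5.55 m.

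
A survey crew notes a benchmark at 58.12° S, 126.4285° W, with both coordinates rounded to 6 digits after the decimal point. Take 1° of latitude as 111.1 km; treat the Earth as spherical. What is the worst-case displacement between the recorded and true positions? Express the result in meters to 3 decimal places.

0.063 meters

Rounding to 6 decimal places leaves each coordinate within ±5e-07° of the true value.
N–S: 5e-07° × 111100 m/° = 0.05555 m.
E–W at 58.12°: 5e-07° × 111100 × cos 58.12° = 5e-07 × 111100 × 0.5281 ≈ 0.0293383 m.
Worst case both components are at the extreme and orthogonal: √(0.05555² + 0.0293383²) ≈ 0.0628215 m.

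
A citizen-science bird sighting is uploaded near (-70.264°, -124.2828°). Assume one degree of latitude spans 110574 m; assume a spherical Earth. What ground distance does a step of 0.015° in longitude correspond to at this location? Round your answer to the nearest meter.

560 meters

0.015° of longitude at 70.264° is 0.015 × 110574 × cos 70.264° ≈ 0.015 × 37339.4 = 560.091 m.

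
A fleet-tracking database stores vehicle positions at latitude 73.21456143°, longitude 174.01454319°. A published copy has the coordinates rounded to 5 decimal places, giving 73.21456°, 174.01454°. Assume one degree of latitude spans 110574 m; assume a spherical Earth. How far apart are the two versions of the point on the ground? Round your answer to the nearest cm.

19 cm

The latitude changed by +0.00000143° and the longitude by +0.00000319°.
N–S: 0.00000143° × 110574 m/° = 0.158121 m.
E–W at 73.2146°: 0.00000319° × 110574 × cos 73.2146° = 0.00000319 × 110574 × 0.2888 ≈ 0.101865 m.
Combined displacement = (0.158121² + 0.101865²)^½ ≈ 0.188092 m.
That is 0.188092 m = 18.809 cm.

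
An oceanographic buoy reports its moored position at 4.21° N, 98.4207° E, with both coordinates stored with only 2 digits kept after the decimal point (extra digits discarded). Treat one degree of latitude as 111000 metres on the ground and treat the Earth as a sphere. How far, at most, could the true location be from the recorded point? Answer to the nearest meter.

Truncating at 2 decimal places can drop up to a full unit in the last place, so each coordinate may be off by as much as 0.01°.
Latitude error → 0.01 × 111000 = 1110 m along the meridian.
E–W at 4.21°: 0.01° × 111000 × cos 4.21° = 0.01 × 111000 × 0.9973 ≈ 1107 m.
The two errors are perpendicular, so the maximum displacement is √(1110² + 1107²) ≈ 1567.66 m.

1568 meters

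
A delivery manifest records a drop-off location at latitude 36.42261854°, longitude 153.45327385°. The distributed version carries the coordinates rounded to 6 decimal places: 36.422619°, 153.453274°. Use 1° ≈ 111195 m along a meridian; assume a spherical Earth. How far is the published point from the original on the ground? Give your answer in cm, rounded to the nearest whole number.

Δlat = 36.42261854 − 36.422619 = -0.00000046°; Δlon = 153.45327385 − 153.453274 = -0.00000015°.
N–S: -0.00000046° × 111195 m/° = -0.0511497 m.
E–W at 36.4226°: -0.00000015° × 111195 × cos 36.4226° = -0.00000015 × 111195 × 0.8047 ≈ -0.0134211 m.
Combined displacement = (0.0511497² + 0.0134211²)^½ ≈ 0.0528812 m.
That is 0.0528812 m = 5.2881 cm.

5 cm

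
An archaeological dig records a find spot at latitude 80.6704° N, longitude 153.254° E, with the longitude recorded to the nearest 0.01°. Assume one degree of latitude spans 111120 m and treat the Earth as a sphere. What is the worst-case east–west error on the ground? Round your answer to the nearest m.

Rounding to 2 decimal places leaves the longitude within ±0.005° of the true value.
Parallels shrink by cos φ, so at 80.6704° a degree of longitude is 111120 × 0.1621 ≈ 18014.1 m.
So at most 0.005° × 18014.1 ≈ 90.0703 m east–west.

90 m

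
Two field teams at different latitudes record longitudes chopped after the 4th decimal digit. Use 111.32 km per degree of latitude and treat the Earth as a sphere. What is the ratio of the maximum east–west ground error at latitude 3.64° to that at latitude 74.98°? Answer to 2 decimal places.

3.85

Truncating at 4 decimal places can drop up to a full unit in the last place, so the longitude may be off by as much as 0.0001°.
At 3.64°: 0.0001° × 111320 × cos 3.64° = 0.0001 × 111320 × 0.9980 ≈ 11.11 m.
At 74.98°: 0.0001° × 111320 × cos 74.98° = 0.0001 × 111320 × 0.2592 ≈ 2.8849 m.
The ratio reduces to cos 3.64° / cos 74.98° = 0.9980/0.2592 ≈ 3.8509.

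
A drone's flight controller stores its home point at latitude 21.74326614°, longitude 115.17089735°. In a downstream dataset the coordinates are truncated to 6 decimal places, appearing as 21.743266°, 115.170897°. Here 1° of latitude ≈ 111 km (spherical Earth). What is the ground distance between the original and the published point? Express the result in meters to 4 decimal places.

0.0393 meters

Δlat = 21.74326614 − 21.743266 = +0.00000014°; Δlon = 115.17089735 − 115.170897 = +0.00000035°.
N–S: 0.00000014° × 111000 m/° = 0.01554 m.
East–west at this latitude: 0.00000035° × 111000 × cos 21.7433° ≈ 0.00000035 × 103103 = 0.0360859 m.
Combined displacement = (0.01554² + 0.0360859²)^½ ≈ 0.0392898 m.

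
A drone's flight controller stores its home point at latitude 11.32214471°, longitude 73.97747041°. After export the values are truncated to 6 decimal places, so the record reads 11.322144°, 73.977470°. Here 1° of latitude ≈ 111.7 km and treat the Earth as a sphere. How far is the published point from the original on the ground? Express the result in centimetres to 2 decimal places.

9.11 centimetres

The latitude changed by +0.00000071° and the longitude by +0.00000041°.
North–south shift: 0.00000071 × 111700 = 0.079307 m.
E–W at 11.3221°: 0.00000041° × 111700 × cos 11.3221° = 0.00000041 × 111700 × 0.9805 ≈ 0.0449057 m.
Distance: √(0.079307² + 0.0449057²) ≈ 0.0911379 m.
That is 0.0911379 m = 9.1138 cm.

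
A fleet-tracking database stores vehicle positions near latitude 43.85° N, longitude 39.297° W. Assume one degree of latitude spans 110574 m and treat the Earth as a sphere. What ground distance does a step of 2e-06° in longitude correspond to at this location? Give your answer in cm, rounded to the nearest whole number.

16 cm

One degree of longitude here spans 110574 × cos 43.85° = 110574 × 0.7212 ≈ 79741.1 m; 2e-06° of that is 0.159482 m.
That is 0.159482 m = 15.948 cm.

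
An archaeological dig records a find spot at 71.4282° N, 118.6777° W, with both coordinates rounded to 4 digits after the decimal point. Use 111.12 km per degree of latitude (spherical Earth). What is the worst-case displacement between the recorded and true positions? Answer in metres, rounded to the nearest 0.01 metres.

5.83 metres

Rounding to 4 decimal places leaves each coordinate within ±5e-05° of the true value.
North–south component: 5e-05° × 111120 = 5.556 m.
East–west component at 71.4282°: 5e-05° × 111120 × cos 71.4282° ≈ 5e-05 × 35390.9 ≈ 1.76955 m.
The two errors are perpendicular, so the maximum displacement is √(5.556² + 1.76955²) ≈ 5.83099 m.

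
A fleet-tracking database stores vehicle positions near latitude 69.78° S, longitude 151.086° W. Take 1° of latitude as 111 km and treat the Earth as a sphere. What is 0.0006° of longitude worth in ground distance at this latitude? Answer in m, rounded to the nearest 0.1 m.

23.0 m

At 69.78° a degree of longitude is 111000 × cos 69.78° ≈ 38364.5 m, so 0.0006° corresponds to 23.0187 m.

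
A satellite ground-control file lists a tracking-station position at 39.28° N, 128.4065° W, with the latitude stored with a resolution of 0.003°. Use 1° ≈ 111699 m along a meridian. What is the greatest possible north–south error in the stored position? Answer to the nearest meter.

168 meters

With a 0.003° grid the true value lies within half a step, ±0.003°/2 = ±0.0015°, of the stored one.
Along the meridian that is 0.0015° × 111699 m/° = 167.548 m.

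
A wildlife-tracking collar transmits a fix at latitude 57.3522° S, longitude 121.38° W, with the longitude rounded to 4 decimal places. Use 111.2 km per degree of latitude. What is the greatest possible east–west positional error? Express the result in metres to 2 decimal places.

Rounding to 4 decimal places leaves the longitude within ±5e-05° of the true value.
Parallels shrink by cos φ, so at 57.3522° a degree of longitude is 111200 × 0.5395 ≈ 59989.4 m.
East–west error: 5e-05° × 59989.4 m/° ≈ 2.99947 m.

3.00 metres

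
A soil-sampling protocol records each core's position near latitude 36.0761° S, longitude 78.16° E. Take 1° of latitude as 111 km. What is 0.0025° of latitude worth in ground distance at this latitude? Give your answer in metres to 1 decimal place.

Along a meridian 0.0025° is 0.0025 × 111000 = 277.5 m.

277.5 metres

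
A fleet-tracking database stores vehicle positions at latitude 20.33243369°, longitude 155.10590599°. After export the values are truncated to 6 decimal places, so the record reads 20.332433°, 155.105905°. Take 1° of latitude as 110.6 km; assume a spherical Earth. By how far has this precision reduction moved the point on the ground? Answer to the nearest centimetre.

13 centimetres

The latitude changed by +0.00000069° and the longitude by +0.00000099°.
N–S: 0.00000069° × 110600 m/° = 0.076314 m.
East–west at this latitude: 0.00000099° × 110600 × cos 20.3324° ≈ 0.00000099 × 103709 = 0.102672 m.
Hypotenuse of the two orthogonal shifts: √(0.076314² + 0.102672²) = 0.127927 m.
That is 0.127927 m = 12.793 cm.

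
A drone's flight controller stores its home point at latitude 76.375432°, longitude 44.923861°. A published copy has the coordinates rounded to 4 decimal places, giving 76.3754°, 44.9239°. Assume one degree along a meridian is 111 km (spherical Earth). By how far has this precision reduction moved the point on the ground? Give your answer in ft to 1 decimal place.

Δlat = 76.375432 − 76.3754 = +0.000032°; Δlon = 44.923861 − 44.9239 = -0.000039°.
N–S: 0.000032° × 111000 m/° = 3.552 m.
E–W at 76.3754°: -0.000039° × 111000 × cos 76.3754° = -0.000039 × 111000 × 0.2356 ≈ -1.01974 m.
Distance: √(3.552² + 1.01974²) ≈ 3.69548 m.
In feet: 3.69548 m ÷ 0.3048 ≈ 12.124 ft.

12.1 ft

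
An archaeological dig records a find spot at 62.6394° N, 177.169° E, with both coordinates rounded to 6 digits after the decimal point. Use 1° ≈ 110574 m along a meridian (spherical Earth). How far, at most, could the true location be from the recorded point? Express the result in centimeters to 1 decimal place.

6.1 centimeters

Rounding to 6 decimal places leaves each coordinate within ±5e-07° of the true value.
North–south component: 5e-07° × 110574 = 0.055287 m.
E–W at 62.6394°: 5e-07° × 110574 × cos 62.6394° = 5e-07 × 110574 × 0.4596 ≈ 0.0254093 m.
The two errors are perpendicular, so the maximum displacement is √(0.055287² + 0.0254093²) ≈ 0.0608464 m.
That is 0.0608464 m = 6.0846 cm.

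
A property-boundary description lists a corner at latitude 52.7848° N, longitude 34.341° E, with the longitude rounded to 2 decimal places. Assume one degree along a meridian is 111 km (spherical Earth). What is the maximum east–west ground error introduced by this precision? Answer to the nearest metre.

Rounding to 2 decimal places leaves the longitude within ±0.005° of the true value.
Parallels shrink by cos φ, so at 52.7848° a degree of longitude is 111000 × 0.6048 ≈ 67134 m.
East–west error: 0.005° × 67134 m/° ≈ 335.67 m.

336 metres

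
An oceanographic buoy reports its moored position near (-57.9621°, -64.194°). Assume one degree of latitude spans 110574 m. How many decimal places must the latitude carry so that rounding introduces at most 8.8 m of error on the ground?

One degree of latitude covers 110574 m.
N decimal places → at most half a unit in the last place, 0.5 × 10⁻ᴺ° = 110574/2 × 10⁻ᴺ m.
Setting 55287 × 10⁻ᴺ ≤ 8.8 gives 10ᴺ ≥ 6283, i.e. N ≥ 3.80.
So 4 decimal places suffice (5.53 m); 3 would allow up to 55.3 m.

4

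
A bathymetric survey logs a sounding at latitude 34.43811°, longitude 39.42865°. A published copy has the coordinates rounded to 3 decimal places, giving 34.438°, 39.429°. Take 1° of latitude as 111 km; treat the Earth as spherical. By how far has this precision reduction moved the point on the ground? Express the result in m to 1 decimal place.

The latitude changed by +0.00011° and the longitude by -0.00035°.
N–S: 0.00011° × 111000 m/° = 12.21 m.
East–west at this latitude: -0.00035° × 111000 × cos 34.438° ≈ -0.00035 × 91546 = -32.0411 m.
Combined displacement = (12.21² + 32.0411²)^½ ≈ 34.2887 m.

34.3 m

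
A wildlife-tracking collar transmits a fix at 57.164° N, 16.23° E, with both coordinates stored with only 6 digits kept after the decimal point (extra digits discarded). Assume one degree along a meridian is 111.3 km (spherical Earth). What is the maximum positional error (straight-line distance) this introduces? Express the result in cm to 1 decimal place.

Truncating at 6 decimal places can drop up to a full unit in the last place, so each coordinate may be off by as much as 1e-06°.
N–S: 1e-06° × 111300 m/° = 0.1113 m.
E–W at 57.164°: 1e-06° × 111300 × cos 57.164° = 1e-06 × 111300 × 0.5422 ≈ 0.0603509 m.
Worst case both components are at the extreme and orthogonal: √(0.1113² + 0.0603509²) ≈ 0.126609 m.
That is 0.126609 m = 12.661 cm.

12.7 cm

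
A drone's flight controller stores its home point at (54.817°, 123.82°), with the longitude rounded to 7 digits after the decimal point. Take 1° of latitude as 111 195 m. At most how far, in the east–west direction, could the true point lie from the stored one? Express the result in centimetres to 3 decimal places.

0.320 centimetres

Rounding to 7 decimal places leaves the longitude within ±5e-08° of the true value.
One degree of longitude at 54.817° is 111195 × cos 54.817° ≈ 111195 × 0.5762 = 64069.4 m.
So at most 5e-08° × 64069.4 ≈ 0.00320347 m east–west.
That is 0.00320347 m = 0.32035 cm.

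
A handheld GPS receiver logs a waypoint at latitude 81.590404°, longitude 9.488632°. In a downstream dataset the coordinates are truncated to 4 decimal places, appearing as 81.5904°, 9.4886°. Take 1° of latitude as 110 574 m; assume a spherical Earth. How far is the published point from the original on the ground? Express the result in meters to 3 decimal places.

Δlat = 81.590404 − 81.5904 = +0.000004°; Δlon = 9.488632 − 9.4886 = +0.000032°.
N–S: 0.000004° × 110574 m/° = 0.442296 m.
East–west at this latitude: 0.000032° × 110574 × cos 81.5904° ≈ 0.000032 × 16171.3 = 0.517482 m.
Combined displacement = (0.442296² + 0.517482²)^½ ≈ 0.680745 m.

0.681 meters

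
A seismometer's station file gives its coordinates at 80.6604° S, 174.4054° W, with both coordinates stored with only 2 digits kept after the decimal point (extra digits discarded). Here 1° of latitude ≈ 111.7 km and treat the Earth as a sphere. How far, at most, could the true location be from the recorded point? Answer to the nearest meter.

1132 meters

Truncating at 2 decimal places can drop up to a full unit in the last place, so each coordinate may be off by as much as 0.01°.
Latitude error → 0.01 × 111700 = 1117 m along the meridian.
Longitude error → 0.01 × 111700 × cos 80.6604° = 0.01 × 111700 × 0.1623 ≈ 181.273 m.
Worst case both components are at the extreme and orthogonal: √(1117² + 181.273²) ≈ 1131.61 m.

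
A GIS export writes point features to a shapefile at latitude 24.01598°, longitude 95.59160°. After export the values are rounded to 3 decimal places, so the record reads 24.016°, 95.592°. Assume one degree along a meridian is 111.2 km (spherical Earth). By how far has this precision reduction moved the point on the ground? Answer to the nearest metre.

Δlat = 24.01598 − 24.016 = -0.00002°; Δlon = 95.59160 − 95.592 = -0.00040°.
North–south shift: -0.00002 × 111200 = -2.224 m.
East–west at this latitude: -0.00040° × 111200 × cos 24.016° ≈ -0.00040 × 101574 = -40.6294 m.
Combined displacement = (2.224² + 40.6294²)^½ ≈ 40.6903 m.

41 metres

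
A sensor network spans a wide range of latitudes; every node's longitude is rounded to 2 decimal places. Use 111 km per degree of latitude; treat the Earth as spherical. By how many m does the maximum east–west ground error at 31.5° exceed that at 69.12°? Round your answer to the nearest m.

275 m

Rounding to 2 decimal places leaves the longitude within ±0.005° of the true value.
Error at 31.5° = 0.005° × 111000 × cos 31.5° ≈ 555 × 0.8526 = 473.22 m.
Error at 69.12° = 0.005° × 111000 × cos 69.12° ≈ 555 × 0.3564 = 197.81 m.
So the lower-latitude error exceeds the higher by 473.22 − 197.81 = 275.41 m.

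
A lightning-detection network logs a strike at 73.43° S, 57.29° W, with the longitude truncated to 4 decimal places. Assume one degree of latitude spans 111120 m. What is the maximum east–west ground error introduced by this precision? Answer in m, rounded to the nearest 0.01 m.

3.17 m

Truncating at 4 decimal places can drop up to a full unit in the last place, so the longitude may be off by as much as 0.0001°.
Parallels shrink by cos φ, so at 73.43° a degree of longitude is 111120 × 0.2852 ≈ 31689.9 m.
So at most 0.0001° × 31689.9 ≈ 3.16899 m east–west.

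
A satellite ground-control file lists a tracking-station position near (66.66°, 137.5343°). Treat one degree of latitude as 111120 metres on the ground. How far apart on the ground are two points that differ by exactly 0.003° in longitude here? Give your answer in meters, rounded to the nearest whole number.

0.003° of longitude at 66.66° is 0.003 × 111120 × cos 66.66° ≈ 0.003 × 44024.3 = 132.073 m.

132 meters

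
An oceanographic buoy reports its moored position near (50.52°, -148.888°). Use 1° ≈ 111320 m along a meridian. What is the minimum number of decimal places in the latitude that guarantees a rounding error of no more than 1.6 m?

One degree of latitude covers 111320 m.
N decimal places → at most half a unit in the last place, 0.5 × 10⁻ᴺ° = 111320/2 × 10⁻ᴺ m.
Setting 55660 × 10⁻ᴺ ≤ 1.6 gives 10ᴺ ≥ 3.479e+04, i.e. N ≥ 4.54.
So 5 decimal places suffice (0.557 m); 4 would allow up to 5.57 m.

5 decimal places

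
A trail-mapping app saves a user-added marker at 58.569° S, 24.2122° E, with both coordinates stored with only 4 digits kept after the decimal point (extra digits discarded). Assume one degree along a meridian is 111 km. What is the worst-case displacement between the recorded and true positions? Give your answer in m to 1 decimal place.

12.5 m

Truncating at 4 decimal places can drop up to a full unit in the last place, so each coordinate may be off by as much as 0.0001°.
N–S: 0.0001° × 111000 m/° = 11.1 m.
East–west component at 58.569°: 0.0001° × 111000 × cos 58.569° ≈ 0.0001 × 57883.3 ≈ 5.78833 m.
Combining orthogonally: (11.1² + 5.78833²)^½ ≈ 12.5186 m.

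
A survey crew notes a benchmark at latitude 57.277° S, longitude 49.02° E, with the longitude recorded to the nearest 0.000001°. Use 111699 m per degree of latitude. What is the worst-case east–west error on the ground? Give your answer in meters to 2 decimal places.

Rounding to 6 decimal places leaves the longitude within ±5e-07° of the true value.
At latitude 57.277° a degree of longitude spans 111699 m × cos 57.277° = 111699 × 0.5406 ≈ 60382 m.
Maximum E–W displacement: 5e-07 × 60382 = 0.030191 m.

0.03 meters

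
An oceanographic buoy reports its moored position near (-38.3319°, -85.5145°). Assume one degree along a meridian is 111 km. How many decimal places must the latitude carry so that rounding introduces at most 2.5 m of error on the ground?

One degree of latitude covers 111000 m.
Rounding to N decimal places gives at most 0.5 × 10⁻ᴺ degrees of error, i.e. 0.5 × 10⁻ᴺ × 111000 m.
Need 0.5 × 111000 × 10⁻ᴺ ≤ 2.5 → 10⁻ᴺ ≤ 4.505e-05, so N ≥ 4.35.
So 5 decimal places suffice (0.555 m); 4 would allow up to 5.55 m.

5 decimal places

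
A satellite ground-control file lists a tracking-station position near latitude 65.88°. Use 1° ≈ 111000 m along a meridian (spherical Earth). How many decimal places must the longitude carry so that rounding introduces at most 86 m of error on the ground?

3

At 65.88° one degree of longitude covers 111000 × cos 65.88° ≈ 111000 × 0.4086 ≈ 45360 m.
With N decimal places the half-ulp bound is 0.5·10⁻ᴺ°, or 0.5·10⁻ᴺ × 45360 m on the ground.
Setting 22680 × 10⁻ᴺ ≤ 86 gives 10ᴺ ≥ 263.7, i.e. N ≥ 2.42.
So 3 decimal places suffice (22.7 m); 2 would allow up to 227 m.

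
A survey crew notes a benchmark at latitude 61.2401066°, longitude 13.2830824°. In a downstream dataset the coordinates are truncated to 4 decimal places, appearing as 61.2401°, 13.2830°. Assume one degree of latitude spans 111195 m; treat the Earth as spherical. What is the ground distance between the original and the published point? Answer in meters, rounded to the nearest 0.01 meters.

4.47 meters

Δlat = 61.2401066 − 61.2401 = +0.0000066°; Δlon = 13.2830824 − 13.2830 = +0.0000824°.
North–south shift: 0.0000066 × 111195 = 0.733887 m.
East–west at this latitude: 0.0000824° × 111195 × cos 61.2401° ≈ 0.0000824 × 53500.4 = 4.40843 m.
Hypotenuse of the two orthogonal shifts: √(0.733887² + 4.40843²) = 4.4691 m.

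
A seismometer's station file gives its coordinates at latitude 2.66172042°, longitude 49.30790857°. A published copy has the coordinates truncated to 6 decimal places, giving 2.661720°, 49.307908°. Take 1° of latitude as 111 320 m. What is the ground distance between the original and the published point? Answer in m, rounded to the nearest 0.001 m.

The latitude changed by +0.00000042° and the longitude by +0.00000057°.
North–south shift: 0.00000042 × 111320 = 0.0467544 m.
E–W at 2.66172°: 0.00000057° × 111320 × cos 2.66172° = 0.00000057 × 111320 × 0.9989 ≈ 0.0633839 m.
Combined displacement = (0.0467544² + 0.0633839²)^½ ≈ 0.0787623 m.

0.079 m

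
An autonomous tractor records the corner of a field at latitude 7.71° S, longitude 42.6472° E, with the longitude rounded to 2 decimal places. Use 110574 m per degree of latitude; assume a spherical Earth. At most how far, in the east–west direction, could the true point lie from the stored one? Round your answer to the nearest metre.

Rounding to 2 decimal places leaves the longitude within ±0.005° of the true value.
At latitude 7.71° a degree of longitude spans 110574 m × cos 7.71° = 110574 × 0.9910 ≈ 109574 m.
East–west error: 0.005° × 109574 m/° ≈ 547.872 m.

548 metres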